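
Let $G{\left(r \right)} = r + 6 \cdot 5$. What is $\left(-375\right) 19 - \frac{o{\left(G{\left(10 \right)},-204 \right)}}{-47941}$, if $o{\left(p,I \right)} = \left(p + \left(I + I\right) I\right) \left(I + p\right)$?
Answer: $- \frac{355236233}{47941} \approx -7409.9$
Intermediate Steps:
$G{\left(r \right)} = 30 + r$ ($G{\left(r \right)} = r + 30 = 30 + r$)
$o{\left(p,I \right)} = \left(I + p\right) \left(p + 2 I^{2}\right)$ ($o{\left(p,I \right)} = \left(p + 2 I I\right) \left(I + p\right) = \left(p + 2 I^{2}\right) \left(I + p\right) = \left(I + p\right) \left(p + 2 I^{2}\right)$)
$\left(-375\right) 19 - \frac{o{\left(G{\left(10 \right)},-204 \right)}}{-47941} = \left(-375\right) 19 - \frac{\left(30 + 10\right)^{2} + 2 \left(-204\right)^{3} - 204 \left(30 + 10\right) + 2 \left(30 + 10\right) \left(-204\right)^{2}}{-47941} = -7125 - \left(40^{2} + 2 \left(-8489664\right) - 8160 + 2 \cdot 40 \cdot 41616\right) \left(- \frac{1}{47941}\right) = -7125 - \left(1600 - 16979328 - 8160 + 3329280\right) \left(- \frac{1}{47941}\right) = -7125 - \left(-13656608\right) \left(- \frac{1}{47941}\right) = -7125 - \frac{13656608}{47941} = - \frac{355236233}{47941}$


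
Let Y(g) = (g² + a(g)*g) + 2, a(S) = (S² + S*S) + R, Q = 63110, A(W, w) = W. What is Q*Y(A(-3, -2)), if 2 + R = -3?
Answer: -1767080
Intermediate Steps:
R = -5 (R = -2 - 3 = -5)
a(S) = -5 + 2*S² (a(S) = (S² + S*S) - 5 = (S² + S²) - 5 = 2*S² - 5 = -5 + 2*S²)
Y(g) = 2 + g² + g*(-5 + 2*g²) (Y(g) = (g² + (-5 + 2*g²)*g) + 2 = (g² + g*(-5 + 2*g²)) + 2 = 2 + g² + g*(-5 + 2*g²))
Q*Y(A(-3, -2)) = 63110*(2 + (-3)² - 3*(-5 + 2*(-3)²)) = 63110*(2 + 9 - 3*(-5 + 2*9)) = 63110*(2 + 9 - 3*(-5 + 18)) = 63110*(2 + 9 - 3*13) = 63110*(2 + 9 - 39) = 63110*(-28) = -1767080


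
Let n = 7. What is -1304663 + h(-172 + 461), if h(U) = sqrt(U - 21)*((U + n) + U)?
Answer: -1304663 + 1170*sqrt(67) ≈ -1.2951e+6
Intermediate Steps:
h(U) = sqrt(-21 + U)*(7 + 2*U) (h(U) = sqrt(U - 21)*((U + 7) + U) = sqrt(-21 + U)*((7 + U) + U) = sqrt(-21 + U)*(7 + 2*U))
-1304663 + h(-172 + 461) = -1304663 + sqrt(-21 + (-172 + 461))*(7 + 2*(-172 + 461)) = -1304663 + sqrt(-21 + 289)*(7 + 2*289) = -1304663 + sqrt(268)*(7 + 578) = -1304663 + (2*sqrt(67))*585 = -1304663 + 1170*sqrt(67)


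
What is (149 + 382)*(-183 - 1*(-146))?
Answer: -19647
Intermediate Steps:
(149 + 382)*(-183 - 1*(-146)) = 531*(-183 + 146) = 531*(-37) = -19647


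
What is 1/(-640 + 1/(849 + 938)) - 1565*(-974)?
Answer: 1743321334703/1143679 ≈ 1.5243e+6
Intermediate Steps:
1/(-640 + 1/(849 + 938)) - 1565*(-974) = 1/(-640 + 1/1787) + 1524310 = 1/(-1143679/1787) + 1524310 = -1787/1143679 + 1524310 = 1743321334703/1143679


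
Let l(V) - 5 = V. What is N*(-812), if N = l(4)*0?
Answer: 0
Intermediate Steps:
l(V) = 5 + V
N = 0 (N = (5 + 4)*0 = 9*0 = 0)
N*(-812) = 0*(-812) = 0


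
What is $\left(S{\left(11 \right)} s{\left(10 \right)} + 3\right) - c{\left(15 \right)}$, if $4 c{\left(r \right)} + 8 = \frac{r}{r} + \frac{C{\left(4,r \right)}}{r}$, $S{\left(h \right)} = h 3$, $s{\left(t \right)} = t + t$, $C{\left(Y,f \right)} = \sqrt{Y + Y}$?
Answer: $\frac{2659}{4} - \frac{\sqrt{2}}{30} \approx 664.7$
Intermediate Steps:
$C{\left(Y,f \right)} = \sqrt{2} \sqrt{Y}$ ($C{\left(Y,f \right)} = \sqrt{2 Y} = \sqrt{2} \sqrt{Y}$)
$s{\left(t \right)} = 2 t$
$S{\left(h \right)} = 3 h$
$c{\left(r \right)} = - \frac{7}{4} + \frac{\sqrt{2}}{2 r}$ ($c{\left(r \right)} = -2 + \frac{\frac{r}{r} + \frac{\sqrt{2} \sqrt{4}}{r}}{4} = -2 + \frac{1 + \frac{\sqrt{2} \cdot 2}{r}}{4} = -2 + \frac{1 + \frac{2 \sqrt{2}}{r}}{4} = -2 + \left(\frac{1}{4} + \frac{\sqrt{2}}{2 r}\right) = - \frac{7}{4} + \frac{\sqrt{2}}{2 r}$)
$\left(S{\left(11 \right)} s{\left(10 \right)} + 3\right) - c{\left(15 \right)} = \left(3 \cdot 11 \cdot 2 \cdot 10 + 3\right) - \left(- \frac{7}{4} + \frac{\sqrt{2}}{2 \cdot 15}\right) = \left(33 \cdot 20 + 3\right) - \left(- \frac{7}{4} + \frac{1}{2} \sqrt{2} \cdot \frac{1}{15}\right) = \left(660 + 3\right) - \left(- \frac{7}{4} + \frac{\sqrt{2}}{30}\right) = 663 + \left(\frac{7}{4} - \frac{\sqrt{2}}{30}\right) = \frac{2659}{4} - \frac{\sqrt{2}}{30}$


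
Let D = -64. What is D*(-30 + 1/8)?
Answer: 1912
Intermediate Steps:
D*(-30 + 1/8) = -64*(-30 + 1/8) = -64*(-30 + ⅛) = -64*(-239/8) = 1912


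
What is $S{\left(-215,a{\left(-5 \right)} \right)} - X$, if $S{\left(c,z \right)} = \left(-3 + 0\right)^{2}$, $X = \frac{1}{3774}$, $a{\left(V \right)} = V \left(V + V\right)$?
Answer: $\frac{33965}{3774} \approx 8.9997$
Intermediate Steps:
$a{\left(V \right)} = 2 V^{2}$ ($a{\left(V \right)} = V 2 V = 2 V^{2}$)
$X = \frac{1}{3774} \approx 0.00026497$
$S{\left(c,z \right)} = 9$ ($S{\left(c,z \right)} = \left(-3\right)^{2} = 9$)
$S{\left(-215,a{\left(-5 \right)} \right)} - X = 9 - \frac{1}{3774} = \frac{33965}{3774}$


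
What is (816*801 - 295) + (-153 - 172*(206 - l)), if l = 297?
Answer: 668820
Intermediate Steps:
(816*801 - 295) + (-153 - 172*(206 - l)) = (816*801 - 295) + (-153 - 172*(206 - 1*297)) = (653616 - 295) + (-153 - 172*(206 - 297)) = 653321 + (-153 - 172*(-91)) = 653321 + (-153 + 15652) = 653321 + 15499 = 668820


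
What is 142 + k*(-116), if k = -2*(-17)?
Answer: -3802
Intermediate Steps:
k = 34
142 + k*(-116) = 142 + 34*(-116) = 142 - 3944 = -3802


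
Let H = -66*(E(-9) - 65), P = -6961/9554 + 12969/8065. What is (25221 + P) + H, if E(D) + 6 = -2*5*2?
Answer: 2406202108631/77053010 ≈ 31228.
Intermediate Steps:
P = 67765361/77053010 (P = -6961*1/9554 + 12969*(1/8065) = -6961/9554 + 12969/8065 = 67765361/77053010 ≈ 0.87946)
E(D) = -26 (E(D) = -6 - 2*5*2 = -6 - 10*2 = -6 - 20 = -26)
H = 6006 (H = -66*(-26 - 65) = -66*(-91) = 6006)
(25221 + P) + H = (25221 + 67765361/77053010) + 6006 = 1943421730571/77053010 + 6006 = 2406202108631/77053010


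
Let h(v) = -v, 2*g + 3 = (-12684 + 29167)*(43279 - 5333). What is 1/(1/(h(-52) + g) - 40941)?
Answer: -625464019/25607122401877 ≈ -2.4425e-5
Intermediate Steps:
g = 625463915/2 (g = -3/2 + ((-12684 + 29167)*(43279 - 5333))/2 = -3/2 + (16483*37946)/2 = -3/2 + (½)*625463918 = -3/2 + 312731959 = 625463915/2 ≈ 3.1273e+8)
1/(1/(h(-52) + g) - 40941) = 1/(1/(-1*(-52) + 625463915/2) - 40941) = 1/(1/(52 + 625463915/2) - 40941) = 1/(1/(625464019/2) - 40941) = 1/(2/625464019 - 40941) = 1/(-25607122401877/625464019) = -625464019/25607122401877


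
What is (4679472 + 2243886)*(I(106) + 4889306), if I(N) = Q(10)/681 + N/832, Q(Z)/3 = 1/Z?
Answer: 614723567175032409/18160 ≈ 3.3850e+13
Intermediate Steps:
Q(Z) = 3/Z (Q(Z) = 3*(1/Z) = 3/Z)
I(N) = 1/2270 + N/832 (I(N) = (3/10)/681 + N/832 = (3*(⅒))*(1/681) + N*(1/832) = (3/10)*(1/681) + N/832 = 1/2270 + N/832)
(4679472 + 2243886)*(I(106) + 4889306) = (4679472 + 2243886)*((1/2270 + (1/832)*106) + 4889306) = 6923358*((1/2270 + 53/416) + 4889306) = 6923358*(60363/472160 + 4889306) = 6923358*(2308534781323/472160) = 614723567175032409/18160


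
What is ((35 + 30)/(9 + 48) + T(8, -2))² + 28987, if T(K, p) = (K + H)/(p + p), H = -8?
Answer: 94182988/3249 ≈ 28988.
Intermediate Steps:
T(K, p) = (-8 + K)/(2*p) (T(K, p) = (K - 8)/(p + p) = (-8 + K)/((2*p)) = (-8 + K)*(1/(2*p)) = (-8 + K)/(2*p))
((35 + 30)/(9 + 48) + T(8, -2))² + 28987 = ((35 + 30)/(9 + 48) + (½)*(-8 + 8)/(-2))² + 28987 = (65/57 + (½)*(-½)*0)² + 28987 = (65*(1/57) + 0)² + 28987 = (65/57 + 0)² + 28987 = (65/57)² + 28987 = 4225/3249 + 28987 = 94182988/3249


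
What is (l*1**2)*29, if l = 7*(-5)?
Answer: -1015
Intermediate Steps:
l = -35
(l*1**2)*29 = -35*1**2*29 = -35*1*29 = -35*29 = -1015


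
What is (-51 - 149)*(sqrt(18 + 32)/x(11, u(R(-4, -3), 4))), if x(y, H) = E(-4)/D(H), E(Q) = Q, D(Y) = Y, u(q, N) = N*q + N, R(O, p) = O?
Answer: -3000*sqrt(2) ≈ -4242.6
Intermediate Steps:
u(q, N) = N + N*q
x(y, H) = -4/H
(-51 - 149)*(sqrt(18 + 32)/x(11, u(R(-4, -3), 4))) = (-51 - 149)*(sqrt(18 + 32)/((-4*1/(4*(1 - 4))))) = -200*sqrt(50)/((-4/(4*(-3)))) = -200*5*sqrt(2)/((-4/(-12))) = -200*5*sqrt(2)/((-4*(-1/12))) = -200*5*sqrt(2)/1/3 = -200*5*sqrt(2)*3 = -3000*sqrt(2)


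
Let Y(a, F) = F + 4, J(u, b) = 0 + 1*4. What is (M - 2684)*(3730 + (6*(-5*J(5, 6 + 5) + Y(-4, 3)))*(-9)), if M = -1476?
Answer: -18437120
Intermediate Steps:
J(u, b) = 4 (J(u, b) = 0 + 4 = 4)
Y(a, F) = 4 + F
(M - 2684)*(3730 + (6*(-5*J(5, 6 + 5) + Y(-4, 3)))*(-9)) = (-1476 - 2684)*(3730 + (6*(-5*4 + (4 + 3)))*(-9)) = -4160*(3730 + (6*(-20 + 7))*(-9)) = -4160*(3730 + (6*(-13))*(-9)) = -4160*(3730 - 78*(-9)) = -4160*(3730 + 702) = -4160*4432 = -18437120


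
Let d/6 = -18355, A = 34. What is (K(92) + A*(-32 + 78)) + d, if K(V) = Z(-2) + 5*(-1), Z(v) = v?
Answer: -108573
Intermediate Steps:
K(V) = -7 (K(V) = -2 + 5*(-1) = -2 - 5 = -7)
d = -110130 (d = 6*(-18355) = -110130)
(K(92) + A*(-32 + 78)) + d = (-7 + 34*(-32 + 78)) - 110130 = (-7 + 34*46) - 110130 = (-7 + 1564) - 110130 = 1557 - 110130 = -108573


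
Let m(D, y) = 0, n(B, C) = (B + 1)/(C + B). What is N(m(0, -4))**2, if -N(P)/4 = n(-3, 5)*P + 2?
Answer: 64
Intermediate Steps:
n(B, C) = (1 + B)/(B + C)
N(P) = -8 + 4*P (N(P) = -4*(((1 - 3)/(-3 + 5))*P + 2) = -4*((-2/2)*P + 2) = -4*(((1/2)*(-2))*P + 2) = -4*(-P + 2) = -4*(2 - P) = -8 + 4*P)
N(m(0, -4))**2 = (-8 + 4*0)**2 = (-8 + 0)**2 = (-8)**2 = 64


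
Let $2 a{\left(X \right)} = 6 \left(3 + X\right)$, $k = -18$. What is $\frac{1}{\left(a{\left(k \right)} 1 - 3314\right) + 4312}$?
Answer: $\frac{1}{953} \approx 0.0010493$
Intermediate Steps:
$a{\left(X \right)} = 9 + 3 X$ ($a{\left(X \right)} = \frac{6 \left(3 + X\right)}{2} = \frac{18 + 6 X}{2} = 9 + 3 X$)
$\frac{1}{\left(a{\left(k \right)} 1 - 3314\right) + 4312} = \frac{1}{\left(\left(9 + 3 \left(-18\right)\right) 1 - 3314\right) + 4312} = \frac{1}{\left(\left(9 - 54\right) 1 - 3314\right) + 4312} = \frac{1}{\left(\left(-45\right) 1 - 3314\right) + 4312} = \frac{1}{\left(-45 - 3314\right) + 4312} = \frac{1}{-3359 + 4312} = \frac{1}{953}$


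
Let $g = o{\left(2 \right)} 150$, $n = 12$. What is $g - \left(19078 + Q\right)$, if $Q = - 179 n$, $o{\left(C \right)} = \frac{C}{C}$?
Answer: $-16780$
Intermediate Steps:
$o{\left(C \right)} = 1$
$Q = -2148$ ($Q = \left(-179\right) 12 = -2148$)
$g = 150$ ($g = 1 \cdot 150 = 150$)
$g - \left(19078 + Q\right) = 150 - \left(19078 - 2148\right) = 150 - 16930 = -16780$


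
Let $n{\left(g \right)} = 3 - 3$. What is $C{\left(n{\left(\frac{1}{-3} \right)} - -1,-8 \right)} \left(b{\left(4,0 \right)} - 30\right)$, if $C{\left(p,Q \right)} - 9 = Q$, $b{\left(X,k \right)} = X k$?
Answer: $-30$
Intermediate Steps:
$n{\left(g \right)} = 0$
$C{\left(p,Q \right)} = 9 + Q$
$C{\left(n{\left(\frac{1}{-3} \right)} - -1,-8 \right)} \left(b{\left(4,0 \right)} - 30\right) = \left(9 - 8\right) \left(4 \cdot 0 - 30\right) = 1 \left(0 - 30\right) = 1 \left(-30\right) = -30$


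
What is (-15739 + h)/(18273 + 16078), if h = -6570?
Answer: -22309/34351 ≈ -0.64944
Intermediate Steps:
(-15739 + h)/(18273 + 16078) = (-15739 - 6570)/(18273 + 16078) = -22309/34351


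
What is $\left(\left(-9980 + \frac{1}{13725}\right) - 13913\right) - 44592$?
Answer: $- \frac{939956624}{13725} \approx -68485.0$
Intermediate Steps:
$\left(\left(-9980 + \frac{1}{13725}\right) - 13913\right) - 44592 = \left(- \frac{136975499}{13725} - 13913\right) - 44592 = - \frac{327931424}{13725} - 44592 = - \frac{939956624}{13725}$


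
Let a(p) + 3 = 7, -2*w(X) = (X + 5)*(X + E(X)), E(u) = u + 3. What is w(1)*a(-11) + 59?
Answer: -1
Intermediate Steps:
E(u) = 3 + u
w(X) = -(3 + 2*X)*(5 + X)/2 (w(X) = -(X + 5)*(X + (3 + X))/2 = -(5 + X)*(3 + 2*X)/2 = -(3 + 2*X)*(5 + X)/2)
a(p) = 4 (a(p) = -3 + 7 = 4)
w(1)*a(-11) + 59 = (-15/2 - 1*1² - 13/2*1)*4 + 59 = (-15/2 - 1*1 - 13/2)*4 + 59 = (-15/2 - 1 - 13/2)*4 + 59 = -15*4 + 59 = -60 + 59 = -1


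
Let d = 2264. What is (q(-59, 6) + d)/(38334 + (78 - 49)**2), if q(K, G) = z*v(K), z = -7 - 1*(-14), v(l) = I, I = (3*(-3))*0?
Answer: 2264/39175 ≈ 0.057792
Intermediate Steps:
I = 0 (I = -9*0 = 0)
v(l) = 0
z = 7 (z = -7 + 14 = 7)
q(K, G) = 0 (q(K, G) = 7*0 = 0)
(q(-59, 6) + d)/(38334 + (78 - 49)**2) = (0 + 2264)/(38334 + (78 - 49)**2) = 2264/(38334 + 29**2) = 2264/(38334 + 841) = 2264/39175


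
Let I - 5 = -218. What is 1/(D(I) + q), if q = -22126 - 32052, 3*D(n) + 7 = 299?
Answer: -3/162242 ≈ -1.8491e-5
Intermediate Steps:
I = -213 (I = 5 - 218 = -213)
D(n) = 292/3 (D(n) = -7/3 + (1/3)*299 = -7/3 + 299/3 = 292/3)
q = -54178
1/(D(I) + q) = 1/(292/3 - 54178) = 1/(-162242/3) = -3/162242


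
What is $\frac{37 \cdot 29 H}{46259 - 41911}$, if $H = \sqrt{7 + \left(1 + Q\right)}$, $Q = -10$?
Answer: $\frac{1073 i \sqrt{2}}{4348} \approx 0.349 i$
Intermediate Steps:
$H = i \sqrt{2}$ ($H = \sqrt{7 + \left(1 - 10\right)} = \sqrt{7 - 9} = \sqrt{-2} = i \sqrt{2} \approx 1.4142 i$)
$\frac{37 \cdot 29 H}{46259 - 41911} = \frac{37 \cdot 29 i \sqrt{2}}{46259 - 41911} = \frac{1073 i \sqrt{2}}{46259 - 41911} = \frac{1073 i \sqrt{2}}{4348}$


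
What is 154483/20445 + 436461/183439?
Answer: 1284884558/129324495 ≈ 9.9353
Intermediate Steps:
154483/20445 + 436461/183439 = 154483*(1/20445) + 436461*(1/183439) = 5327/705 + 436461/183439 = 1284884558/129324495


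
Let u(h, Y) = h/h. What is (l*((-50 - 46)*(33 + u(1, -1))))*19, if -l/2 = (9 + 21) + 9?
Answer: 4837248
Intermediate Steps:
u(h, Y) = 1
l = -78 (l = -2*((9 + 21) + 9) = -2*(30 + 9) = -2*39 = -78)
(l*((-50 - 46)*(33 + u(1, -1))))*19 = -78*(-50 - 46)*(33 + 1)*19 = -(-7488)*34*19 = -78*(-3264)*19 = 254592*19 = 4837248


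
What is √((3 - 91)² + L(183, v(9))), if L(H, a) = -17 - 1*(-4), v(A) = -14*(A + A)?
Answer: 3*√859 ≈ 87.926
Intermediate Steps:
v(A) = -28*A
L(H, a) = -13 (L(H, a) = -17 + 4 = -13)
√((3 - 91)² + L(183, v(9))) = √((3 - 91)² - 13) = √((-88)² - 13) = √(7744 - 13) = √7731 = 3*√859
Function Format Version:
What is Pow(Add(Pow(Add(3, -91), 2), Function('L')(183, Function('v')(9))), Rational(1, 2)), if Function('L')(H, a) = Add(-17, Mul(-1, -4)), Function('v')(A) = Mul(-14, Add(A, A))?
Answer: Mul(3, Pow(859, Rational(1, 2))) ≈ 87.926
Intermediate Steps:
Function('v')(A) = Mul(-28, A) (Function('v')(A) = Mul(-14, Mul(2, A)) = Mul(-28, A))
Function('L')(H, a) = -13 (Function('L')(H, a) = Add(-17, 4) = -13)
Pow(Add(Pow(Add(3, -91), 2), Function('L')(183, Function('v')(9))), Rational(1, 2)) = Pow(Add(Pow(Add(3, -91), 2), -13), Rational(1, 2)) = Pow(Add(Pow(-88, 2), -13), Rational(1, 2)) = Pow(Add(7744, -13), Rational(1, 2)) = Pow(7731, Rational(1, 2)) = Mul(3, Pow(859, Rational(1, 2)))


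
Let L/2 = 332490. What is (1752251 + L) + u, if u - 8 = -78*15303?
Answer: 1223605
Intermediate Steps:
L = 664980 (L = 2*332490 = 664980)
u = -1193626 (u = 8 - 78*15303 = 8 - 1193634 = -1193626)
(1752251 + L) + u = (1752251 + 664980) - 1193626 = 2417231 - 1193626 = 1223605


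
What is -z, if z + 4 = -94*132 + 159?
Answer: 12253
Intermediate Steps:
z = -12253 (z = -4 + (-94*132 + 159) = -4 + (-12408 + 159) = -4 - 12249 = -12253)
-z = -1*(-12253) = 12253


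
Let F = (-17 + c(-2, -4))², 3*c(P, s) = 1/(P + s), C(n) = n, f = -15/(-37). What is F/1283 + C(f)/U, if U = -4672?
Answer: 4071505939/17964545472 ≈ 0.22664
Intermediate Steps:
f = 15/37 (f = -15*(-1/37) = 15/37 ≈ 0.40541)
c(P, s) = 1/(3*(P + s))
F = 94249/324 (F = (-17 + 1/(3*(-2 - 4)))² = (-17 + (⅓)/(-6))² = (-17 + (⅓)*(-⅙))² = (-17 - 1/18)² = (-307/18)² = 94249/324 ≈ 290.89)
F/1283 + C(f)/U = (94249/324)/1283 + (15/37)/(-4672) = (94249/324)*(1/1283) + (15/37)*(-1/4672) = 94249/415692 - 15/172864 = 4071505939/17964545472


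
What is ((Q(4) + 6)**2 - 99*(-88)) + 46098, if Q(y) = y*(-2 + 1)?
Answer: 54814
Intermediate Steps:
Q(y) = -y (Q(y) = y*(-1) = -y)
((Q(4) + 6)**2 - 99*(-88)) + 46098 = ((-1*4 + 6)**2 - 99*(-88)) + 46098 = ((-4 + 6)**2 + 8712) + 46098 = (2**2 + 8712) + 46098 = (4 + 8712) + 46098 = 8716 + 46098 = 54814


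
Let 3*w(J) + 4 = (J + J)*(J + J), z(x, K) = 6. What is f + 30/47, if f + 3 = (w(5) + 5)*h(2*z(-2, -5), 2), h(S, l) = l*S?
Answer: 41625/47 ≈ 885.64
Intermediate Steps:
h(S, l) = S*l
w(J) = -4/3 + 4*J**2/3 (w(J) = -4/3 + ((J + J)*(J + J))/3 = -4/3 + ((2*J)*(2*J))/3 = -4/3 + (4*J**2)/3 = -4/3 + 4*J**2/3)
f = 885 (f = -3 + ((-4/3 + (4/3)*5**2) + 5)*((2*6)*2) = -3 + ((-4/3 + (4/3)*25) + 5)*(12*2) = -3 + ((-4/3 + 100/3) + 5)*24 = -3 + (32 + 5)*24 = -3 + 37*24 = -3 + 888 = 885)
f + 30/47 = 885 + 30/47 = 41625/47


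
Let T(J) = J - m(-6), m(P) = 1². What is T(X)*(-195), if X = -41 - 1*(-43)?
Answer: -195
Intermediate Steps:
X = 2 (X = -41 + 43 = 2)
m(P) = 1
T(J) = -1 + J (T(J) = J - 1*1 = J - 1 = -1 + J)
T(X)*(-195) = (-1 + 2)*(-195) = 1*(-195) = -195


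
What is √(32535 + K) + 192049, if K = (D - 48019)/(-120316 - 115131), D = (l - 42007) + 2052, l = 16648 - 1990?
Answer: 192049 + √1803604415968067/235447 ≈ 1.9223e+5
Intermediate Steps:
l = 14658
D = -25297 (D = (14658 - 42007) + 2052 = -27349 + 2052 = -25297)
K = 73316/235447 (K = (-25297 - 48019)/(-120316 - 115131) = -73316/(-235447) = -73316*(-1/235447) = 73316/235447 ≈ 0.31139)
√(32535 + K) + 192049 = √(32535 + 73316/235447) + 192049 = √(7660341461/235447) + 192049 = √1803604415968067/235447 + 192049 = 192049 + √1803604415968067/235447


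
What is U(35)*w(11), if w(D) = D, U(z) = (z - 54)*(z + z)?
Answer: -14630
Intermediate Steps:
U(z) = 2*z*(-54 + z) (U(z) = (-54 + z)*(2*z) = 2*z*(-54 + z))
U(35)*w(11) = (2*35*(-54 + 35))*11 = (2*35*(-19))*11 = -1330*11 = -14630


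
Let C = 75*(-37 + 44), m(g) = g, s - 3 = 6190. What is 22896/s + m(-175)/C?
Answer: 62495/18579 ≈ 3.3637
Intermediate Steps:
s = 6193 (s = 3 + 6190 = 6193)
C = 525 (C = 75*7 = 525)
22896/s + m(-175)/C = 22896/6193 - 175/525 = 22896*(1/6193) - 175*1/525 = 22896/6193 - ⅓ = 62495/18579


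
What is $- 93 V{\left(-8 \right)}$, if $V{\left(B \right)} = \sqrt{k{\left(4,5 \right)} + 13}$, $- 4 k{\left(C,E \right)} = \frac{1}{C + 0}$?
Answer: $- \frac{279 \sqrt{23}}{4} \approx -334.51$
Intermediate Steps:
$k{\left(C,E \right)} = - \frac{1}{4 C}$ ($k{\left(C,E \right)} = - \frac{1}{4 \left(C + 0\right)} = - \frac{1}{4 C}$)
$V{\left(B \right)} = \frac{3 \sqrt{23}}{4}$ ($V{\left(B \right)} = \sqrt{- \frac{1}{4 \cdot 4} + 13} = \sqrt{\left(- \frac{1}{4}\right) \frac{1}{4} + 13} = \sqrt{- \frac{1}{16} + 13} = \sqrt{\frac{207}{16}} = \frac{3 \sqrt{23}}{4}$)
$- 93 V{\left(-8 \right)} = - 93 \frac{3 \sqrt{23}}{4} = - \frac{279 \sqrt{23}}{4}$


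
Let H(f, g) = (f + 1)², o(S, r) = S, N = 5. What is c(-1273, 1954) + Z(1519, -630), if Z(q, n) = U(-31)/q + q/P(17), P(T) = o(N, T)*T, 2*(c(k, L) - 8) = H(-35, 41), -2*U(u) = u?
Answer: 5030327/8330 ≈ 603.88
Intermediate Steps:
U(u) = -u/2
H(f, g) = (1 + f)²
c(k, L) = 586 (c(k, L) = 8 + (1 - 35)²/2 = 8 + (½)*(-34)² = 8 + (½)*1156 = 8 + 578 = 586)
P(T) = 5*T
Z(q, n) = q/85 + 31/(2*q) (Z(q, n) = (-½*(-31))/q + q/((5*17)) = 31/(2*q) + q/85 = q/85 + 31/(2*q))
c(-1273, 1954) + Z(1519, -630) = 586 + ((1/85)*1519 + (31/2)/1519) = 586 + (1519/85 + (31/2)*(1/1519)) = 586 + (1519/85 + 1/98) = 586 + 148947/8330 = 5030327/8330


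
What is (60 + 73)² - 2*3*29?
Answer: 17515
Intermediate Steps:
(60 + 73)² - 2*3*29 = 133² - 6*29 = 17689 - 174 = 17515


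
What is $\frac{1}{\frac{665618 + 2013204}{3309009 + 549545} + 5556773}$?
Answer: $\frac{1929277}{10720555682532} \approx 1.7996 \cdot 10^{-7}$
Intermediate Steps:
$\frac{1}{\frac{665618 + 2013204}{3309009 + 549545} + 5556773} = \frac{1}{\frac{2678822}{3858554} + 5556773} = \frac{1}{2678822 \cdot \frac{1}{3858554} + 5556773} = \frac{1}{\frac{1339411}{1929277} + 5556773} = \frac{1}{\frac{10720555682532}{1929277}} = \frac{1929277}{10720555682532}$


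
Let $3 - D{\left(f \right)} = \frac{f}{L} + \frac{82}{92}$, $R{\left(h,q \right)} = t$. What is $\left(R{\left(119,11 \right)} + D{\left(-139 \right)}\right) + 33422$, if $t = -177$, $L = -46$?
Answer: $\frac{764614}{23} \approx 33244.0$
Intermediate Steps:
$R{\left(h,q \right)} = -177$
$D{\left(f \right)} = \frac{97}{46} + \frac{f}{46}$ ($D{\left(f \right)} = 3 - \left(\frac{f}{-46} + \frac{82}{92}\right) = 3 - \left(f \left(- \frac{1}{46}\right) + 82 \cdot \frac{1}{92}\right) = 3 - \left(- \frac{f}{46} + \frac{41}{46}\right) = 3 - \left(\frac{41}{46} - \frac{f}{46}\right) = 3 + \left(- \frac{41}{46} + \frac{f}{46}\right) = \frac{97}{46} + \frac{f}{46}$)
$\left(R{\left(119,11 \right)} + D{\left(-139 \right)}\right) + 33422 = \left(-177 + \left(\frac{97}{46} + \frac{1}{46} \left(-139\right)\right)\right) + 33422 = \left(-177 + \left(\frac{97}{46} - \frac{139}{46}\right)\right) + 33422 = \left(-177 - \frac{21}{23}\right) + 33422 = - \frac{4092}{23} + 33422 = \frac{764614}{23}$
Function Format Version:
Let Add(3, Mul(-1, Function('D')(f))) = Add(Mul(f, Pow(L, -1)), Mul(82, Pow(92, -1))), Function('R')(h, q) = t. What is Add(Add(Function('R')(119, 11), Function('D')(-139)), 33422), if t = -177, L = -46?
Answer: Rational(764614, 23) ≈ 33244.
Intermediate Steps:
Function('R')(h, q) = -177
Function('D')(f) = Add(Rational(97, 46), Mul(Rational(1, 46), f)) (Function('D')(f) = Add(3, Mul(-1, Add(Mul(f, Pow(-46, -1)), Mul(82, Pow(92, -1))))) = Add(3, Mul(-1, Add(Mul(f, Rational(-1, 46)), Mul(82, Rational(1, 92))))) = Add(3, Mul(-1, Add(Mul(Rational(-1, 46), f), Rational(41, 46)))) = Add(3, Mul(-1, Add(Rational(41, 46), Mul(Rational(-1, 46), f)))) = Add(3, Add(Rational(-41, 46), Mul(Rational(1, 46), f))) = Add(Rational(97, 46), Mul(Rational(1, 46), f)))
Add(Add(Function('R')(119, 11), Function('D')(-139)), 33422) = Add(Add(-177, Add(Rational(97, 46), Mul(Rational(1, 46), -139))), 33422) = Add(Add(-177, Add(Rational(97, 46), Rational(-139, 46))), 33422) = Add(Add(-177, Rational(-21, 23)), 33422) = Add(Rational(-4092, 23), 33422) = Rational(764614, 23)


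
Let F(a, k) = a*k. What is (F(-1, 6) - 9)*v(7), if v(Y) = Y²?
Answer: -735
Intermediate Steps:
(F(-1, 6) - 9)*v(7) = (-1*6 - 9)*7² = (-6 - 9)*49 = -15*49 = -735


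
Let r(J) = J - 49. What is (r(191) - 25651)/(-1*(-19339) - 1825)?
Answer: -8503/5838 ≈ -1.4565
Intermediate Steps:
r(J) = -49 + J
(r(191) - 25651)/(-1*(-19339) - 1825) = ((-49 + 191) - 25651)/(-1*(-19339) - 1825) = (142 - 25651)/(19339 - 1825) = -25509/17514 = -25509*1/17514 = -8503/5838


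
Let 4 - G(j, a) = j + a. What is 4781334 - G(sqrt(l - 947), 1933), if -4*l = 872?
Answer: 4783263 + I*sqrt(1165) ≈ 4.7833e+6 + 34.132*I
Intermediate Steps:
l = -218 (l = -1/4*872 = -218)
G(j, a) = 4 - a - j (G(j, a) = 4 - (j + a) = 4 - (a + j) = 4 + (-a - j) = 4 - a - j)
4781334 - G(sqrt(l - 947), 1933) = 4781334 - (4 - 1*1933 - sqrt(-218 - 947)) = 4781334 - (4 - 1933 - sqrt(-1165)) = 4781334 - (4 - 1933 - I*sqrt(1165)) = 4781334 - (-1929 - I*sqrt(1165)) = 4781334 + (1929 + I*sqrt(1165)) = 4783263 + I*sqrt(1165)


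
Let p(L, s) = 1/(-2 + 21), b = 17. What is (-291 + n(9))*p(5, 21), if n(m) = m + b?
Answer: -265/19 ≈ -13.947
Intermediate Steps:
n(m) = 17 + m (n(m) = m + 17 = 17 + m)
p(L, s) = 1/19
(-291 + n(9))*p(5, 21) = (-291 + (17 + 9))*(1/19) = (-291 + 26)*(1/19) = -265*1/19 = -265/19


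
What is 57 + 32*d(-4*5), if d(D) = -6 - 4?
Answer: -263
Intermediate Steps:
d(D) = -10
57 + 32*d(-4*5) = 57 + 32*(-10) = 57 - 320 = -263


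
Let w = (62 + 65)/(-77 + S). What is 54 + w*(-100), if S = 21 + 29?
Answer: 14158/27 ≈ 524.37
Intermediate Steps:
S = 50
w = -127/27 (w = (62 + 65)/(-77 + 50) = 127/(-27) = 127*(-1/27) = -127/27 ≈ -4.7037)
54 + w*(-100) = 54 - 127/27*(-100) = 54 + 12700/27 = 14158/27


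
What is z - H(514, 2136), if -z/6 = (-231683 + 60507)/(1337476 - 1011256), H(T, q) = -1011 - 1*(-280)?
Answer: 19957823/27185 ≈ 734.15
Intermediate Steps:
H(T, q) = -731 (H(T, q) = -1011 + 280 = -731)
z = 85588/27185 (z = -6*(-231683 + 60507)/(1337476 - 1011256) = -(-1027056)/326220 = -6*(-42794/81555) = 85588/27185 ≈ 3.1484)
z - H(514, 2136) = 85588/27185 - 1*(-731) = 85588/27185 + 731 = 19957823/27185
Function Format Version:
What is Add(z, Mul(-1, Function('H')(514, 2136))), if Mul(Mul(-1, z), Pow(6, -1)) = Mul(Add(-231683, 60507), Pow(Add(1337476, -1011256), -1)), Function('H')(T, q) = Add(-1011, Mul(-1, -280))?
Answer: Rational(19957823, 27185) ≈ 734.15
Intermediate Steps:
Function('H')(T, q) = -731 (Function('H')(T, q) = Add(-1011, 280) = -731)
z = Rational(85588, 27185) (z = Mul(-6, Mul(Add(-231683, 60507), Pow(Add(1337476, -1011256), -1))) = Mul(-6, Mul(-171176, Pow(326220, -1))) = Mul(-6, Mul(-171176, Rational(1, 326220))) = Mul(-6, Rational(-42794, 81555)) = Rational(85588, 27185) ≈ 3.1484)
Add(z, Mul(-1, Function('H')(514, 2136))) = Add(Rational(85588, 27185), Mul(-1, -731)) = Add(Rational(85588, 27185), 731) = Rational(19957823, 27185)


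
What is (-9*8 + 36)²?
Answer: 1296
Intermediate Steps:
(-9*8 + 36)² = (-72 + 36)² = (-36)² = 1296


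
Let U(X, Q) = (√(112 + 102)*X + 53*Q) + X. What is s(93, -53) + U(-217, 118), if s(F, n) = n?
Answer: 5984 - 217*√214 ≈ 2809.6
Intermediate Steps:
U(X, Q) = X + 53*Q + X*√214 (U(X, Q) = (√214*X + 53*Q) + X = (X*√214 + 53*Q) + X = (53*Q + X*√214) + X = X + 53*Q + X*√214)
s(93, -53) + U(-217, 118) = -53 + (-217 + 53*118 - 217*√214) = -53 + (-217 + 6254 - 217*√214) = -53 + (6037 - 217*√214) = 5984 - 217*√214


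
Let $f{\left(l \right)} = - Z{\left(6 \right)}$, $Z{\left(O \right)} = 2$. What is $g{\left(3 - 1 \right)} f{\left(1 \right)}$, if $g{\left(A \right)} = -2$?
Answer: $4$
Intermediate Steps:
$f{\left(l \right)} = -2$ ($f{\left(l \right)} = \left(-1\right) 2 = -2$)
$g{\left(3 - 1 \right)} f{\left(1 \right)} = \left(-2\right) \left(-2\right) = 4$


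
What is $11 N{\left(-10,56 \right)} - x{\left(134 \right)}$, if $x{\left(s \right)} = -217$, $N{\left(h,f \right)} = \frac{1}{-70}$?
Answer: $\frac{15179}{70} \approx 216.84$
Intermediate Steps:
$N{\left(h,f \right)} = - \frac{1}{70}$
$11 N{\left(-10,56 \right)} - x{\left(134 \right)} = 11 \left(- \frac{1}{70}\right) - -217 = - \frac{11}{70} + 217 = \frac{15179}{70}$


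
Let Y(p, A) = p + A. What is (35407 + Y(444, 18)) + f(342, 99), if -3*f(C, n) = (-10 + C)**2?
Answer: -2617/3 ≈ -872.33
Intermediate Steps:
f(C, n) = -(-10 + C)**2/3
Y(p, A) = A + p
(35407 + Y(444, 18)) + f(342, 99) = (35407 + (18 + 444)) - (-10 + 342)**2/3 = (35407 + 462) - 1/3*332**2 = 35869 - 1/3*110224 = 35869 - 110224/3 = -2617/3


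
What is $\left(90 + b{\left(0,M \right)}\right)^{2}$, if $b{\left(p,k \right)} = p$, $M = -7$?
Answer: $8100$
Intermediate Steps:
$\left(90 + b{\left(0,M \right)}\right)^{2} = \left(90 + 0\right)^{2} = 90^{2} = 8100$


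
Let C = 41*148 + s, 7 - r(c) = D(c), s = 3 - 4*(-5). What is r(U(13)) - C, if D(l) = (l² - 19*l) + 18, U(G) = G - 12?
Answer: -6084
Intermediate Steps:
U(G) = -12 + G
s = 23 (s = 3 + 20 = 23)
D(l) = 18 + l² - 19*l
r(c) = -11 - c² + 19*c (r(c) = 7 - (18 + c² - 19*c) = 7 + (-18 - c² + 19*c) = -11 - c² + 19*c)
C = 6091 (C = 41*148 + 23 = 6068 + 23 = 6091)
r(U(13)) - C = (-11 - (-12 + 13)² + 19*(-12 + 13)) - 1*6091 = (-11 - 1*1² + 19*1) - 6091 = (-11 - 1*1 + 19) - 6091 = (-11 - 1 + 19) - 6091 = 7 - 6091 = -6084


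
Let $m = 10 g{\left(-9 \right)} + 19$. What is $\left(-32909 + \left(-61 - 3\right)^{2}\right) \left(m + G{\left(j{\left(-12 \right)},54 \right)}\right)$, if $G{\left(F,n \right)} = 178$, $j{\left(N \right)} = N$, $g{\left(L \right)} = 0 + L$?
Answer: $-3082991$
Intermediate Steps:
$g{\left(L \right)} = L$
$m = -71$ ($m = 10 \left(-9\right) + 19 = -90 + 19 = -71$)
$\left(-32909 + \left(-61 - 3\right)^{2}\right) \left(m + G{\left(j{\left(-12 \right)},54 \right)}\right) = \left(-32909 + \left(-61 - 3\right)^{2}\right) \left(-71 + 178\right) = \left(-32909 + \left(-64\right)^{2}\right) 107 = \left(-32909 + 4096\right) 107 = \left(-28813\right) 107 = -3082991$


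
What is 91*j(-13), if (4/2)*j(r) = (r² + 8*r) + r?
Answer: 2366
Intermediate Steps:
j(r) = r²/2 + 9*r/2 (j(r) = ((r² + 8*r) + r)/2 = (r² + 9*r)/2 = r²/2 + 9*r/2)
91*j(-13) = 91*((½)*(-13)*(9 - 13)) = 91*((½)*(-13)*(-4)) = 91*26 = 2366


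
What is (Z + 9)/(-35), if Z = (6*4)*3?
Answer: -81/35 ≈ -2.3143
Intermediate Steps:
Z = 72 (Z = 24*3 = 72)
(Z + 9)/(-35) = (72 + 9)/(-35) = -1/35*81 = -81/35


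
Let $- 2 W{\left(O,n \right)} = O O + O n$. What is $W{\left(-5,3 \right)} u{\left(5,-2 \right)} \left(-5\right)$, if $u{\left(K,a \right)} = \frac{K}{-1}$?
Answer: $-125$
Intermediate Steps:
$W{\left(O,n \right)} = - \frac{O^{2}}{2} - \frac{O n}{2}$ ($W{\left(O,n \right)} = - \frac{O O + O n}{2} = - \frac{O^{2} + O n}{2} = - \frac{O^{2}}{2} - \frac{O n}{2}$)
$u{\left(K,a \right)} = - K$ ($u{\left(K,a \right)} = K \left(-1\right) = - K$)
$W{\left(-5,3 \right)} u{\left(5,-2 \right)} \left(-5\right) = \left(- \frac{1}{2}\right) \left(-5\right) \left(-5 + 3\right) \left(\left(-1\right) 5\right) \left(-5\right) = \left(- \frac{1}{2}\right) \left(-5\right) \left(-2\right) \left(-5\right) \left(-5\right) = \left(-5\right) \left(-5\right) \left(-5\right) = 25 \left(-5\right) = -125$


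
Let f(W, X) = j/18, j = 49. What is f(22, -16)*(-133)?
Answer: -6517/18 ≈ -362.06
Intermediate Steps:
f(W, X) = 49/18
f(22, -16)*(-133) = (49/18)*(-133) = -6517/18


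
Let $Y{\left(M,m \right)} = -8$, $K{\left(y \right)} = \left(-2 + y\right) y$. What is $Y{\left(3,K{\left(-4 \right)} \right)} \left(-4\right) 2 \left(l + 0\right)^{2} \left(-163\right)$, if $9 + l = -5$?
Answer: $-2044672$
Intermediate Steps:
$K{\left(y \right)} = y \left(-2 + y\right)$
$l = -14$ ($l = -9 - 5 = -14$)
$Y{\left(3,K{\left(-4 \right)} \right)} \left(-4\right) 2 \left(l + 0\right)^{2} \left(-163\right) = - 8 \left(-4\right) 2 \left(-14 + 0\right)^{2} \left(-163\right) = - 8 \left(- 8 \left(-14\right)^{2}\right) \left(-163\right) = - 8 \left(\left(-8\right) 196\right) \left(-163\right) = \left(-8\right) \left(-1568\right) \left(-163\right) = 12544 \left(-163\right) = -2044672$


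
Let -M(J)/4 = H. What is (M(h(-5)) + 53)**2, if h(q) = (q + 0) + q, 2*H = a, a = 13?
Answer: 729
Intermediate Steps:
H = 13/2 (H = (1/2)*13 = 13/2 ≈ 6.5000)
h(q) = 2*q (h(q) = q + q = 2*q)
M(J) = -26 (M(J) = -4*13/2 = -26)
(M(h(-5)) + 53)**2 = (-26 + 53)**2 = 27**2 = 729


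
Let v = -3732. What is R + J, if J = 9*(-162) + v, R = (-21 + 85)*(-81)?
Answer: -10374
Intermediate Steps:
R = -5184 (R = 64*(-81) = -5184)
J = -5190 (J = 9*(-162) - 3732 = -1458 - 3732 = -5190)
R + J = -5184 - 5190 = -10374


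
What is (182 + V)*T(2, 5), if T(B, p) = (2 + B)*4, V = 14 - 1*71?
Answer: 2000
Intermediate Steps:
V = -57 (V = 14 - 71 = -57)
T(B, p) = 8 + 4*B
(182 + V)*T(2, 5) = (182 - 57)*(8 + 4*2) = 125*(8 + 8) = 125*16 = 2000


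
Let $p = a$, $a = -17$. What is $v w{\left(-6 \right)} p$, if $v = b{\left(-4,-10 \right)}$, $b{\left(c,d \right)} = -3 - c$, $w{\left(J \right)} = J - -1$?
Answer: $85$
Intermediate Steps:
$w{\left(J \right)} = 1 + J$ ($w{\left(J \right)} = J + 1 = 1 + J$)
$v = 1$ ($v = -3 - -4 = -3 + 4 = 1$)
$p = -17$
$v w{\left(-6 \right)} p = 1 \left(1 - 6\right) \left(-17\right) = 1 \left(-5\right) \left(-17\right) = \left(-5\right) \left(-17\right) = 85$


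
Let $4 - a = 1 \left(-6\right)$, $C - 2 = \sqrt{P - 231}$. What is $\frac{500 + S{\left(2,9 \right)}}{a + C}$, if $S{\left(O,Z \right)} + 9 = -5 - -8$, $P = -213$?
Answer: $\frac{494}{49} - \frac{247 i \sqrt{111}}{147} \approx 10.082 - 17.703 i$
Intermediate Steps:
$C = 2 + 2 i \sqrt{111}$ ($C = 2 + \sqrt{-213 - 231} = 2 + \sqrt{-444} = 2 + 2 i \sqrt{111} \approx 2.0 + 21.071 i$)
$a = 10$ ($a = 4 - 1 \left(-6\right) = 4 - -6 = 4 + 6 = 10$)
$S{\left(O,Z \right)} = -6$ ($S{\left(O,Z \right)} = -9 - -3 = -9 + \left(-5 + 8\right) = -9 + 3 = -6$)
$\frac{500 + S{\left(2,9 \right)}}{a + C} = \frac{500 - 6}{10 + \left(2 + 2 i \sqrt{111}\right)} = \frac{494}{12 + 2 i \sqrt{111}}$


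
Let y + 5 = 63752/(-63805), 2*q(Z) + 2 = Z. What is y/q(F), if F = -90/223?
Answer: 85359271/17099740 ≈ 4.9918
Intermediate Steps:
F = -90/223 (F = -90*1/223 = -90/223 ≈ -0.40359)
q(Z) = -1 + Z/2
y = -382777/63805 (y = -5 + 63752/(-63805) = -5 + 63752*(-1/63805) = -5 - 63752/63805 = -382777/63805 ≈ -5.9992)
y/q(F) = -382777/(63805*(-1 + (½)*(-90/223))) = -382777/(63805*(-1 - 45/223)) = -382777/(63805*(-268/223)) = -382777/63805*(-223/268) = 85359271/17099740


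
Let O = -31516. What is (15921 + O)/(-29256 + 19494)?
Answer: 15595/9762 ≈ 1.5975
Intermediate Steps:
(15921 + O)/(-29256 + 19494) = (15921 - 31516)/(-29256 + 19494) = -15595/(-9762) = -15595*(-1/9762) = 15595/9762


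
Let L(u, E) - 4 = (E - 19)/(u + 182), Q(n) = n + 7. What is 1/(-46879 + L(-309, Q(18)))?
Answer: -127/5953131 ≈ -2.1333e-5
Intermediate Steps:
Q(n) = 7 + n
L(u, E) = 4 + (-19 + E)/(182 + u) (L(u, E) = 4 + (E - 19)/(u + 182) = 4 + (-19 + E)/(182 + u))
1/(-46879 + L(-309, Q(18))) = 1/(-46879 + (709 + (7 + 18) + 4*(-309))/(182 - 309)) = 1/(-46879 + (709 + 25 - 1236)/(-127)) = 1/(-46879 - 1/127*(-502)) = 1/(-46879 + 502/127) = 1/(-5953131/127) = -127/5953131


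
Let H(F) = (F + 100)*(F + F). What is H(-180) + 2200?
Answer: 31000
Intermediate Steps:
H(F) = 2*F*(100 + F) (H(F) = (100 + F)*(2*F) = 2*F*(100 + F))
H(-180) + 2200 = 2*(-180)*(100 - 180) + 2200 = 2*(-180)*(-80) + 2200 = 28800 + 2200 = 31000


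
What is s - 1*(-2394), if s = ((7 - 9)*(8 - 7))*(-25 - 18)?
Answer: 2480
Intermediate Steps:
s = 86 (s = -2*1*(-43) = -2*(-43) = 86)
s - 1*(-2394) = 86 - 1*(-2394) = 86 + 2394 = 2480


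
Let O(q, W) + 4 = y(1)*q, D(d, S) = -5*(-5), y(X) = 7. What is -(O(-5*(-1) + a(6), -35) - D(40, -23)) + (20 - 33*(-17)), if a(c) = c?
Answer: 533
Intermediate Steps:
D(d, S) = 25
O(q, W) = -4 + 7*q
-(O(-5*(-1) + a(6), -35) - D(40, -23)) + (20 - 33*(-17)) = -((-4 + 7*(-5*(-1) + 6)) - 1*25) + (20 - 33*(-17)) = -((-4 + 7*(5 + 6)) - 25) + (20 + 561) = -((-4 + 7*11) - 25) + 581 = -((-4 + 77) - 25) + 581 = -(73 - 25) + 581 = -1*48 + 581 = -48 + 581 = 533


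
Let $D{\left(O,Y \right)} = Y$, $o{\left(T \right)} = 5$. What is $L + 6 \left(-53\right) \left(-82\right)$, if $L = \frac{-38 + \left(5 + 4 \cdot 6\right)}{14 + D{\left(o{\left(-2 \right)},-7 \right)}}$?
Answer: $\frac{182523}{7} \approx 26075.0$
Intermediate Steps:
$L = - \frac{9}{7}$ ($L = \frac{-38 + \left(5 + 4 \cdot 6\right)}{14 - 7} = \frac{-38 + \left(5 + 24\right)}{7} = \left(-38 + 29\right) \frac{1}{7} = \left(-9\right) \frac{1}{7} = - \frac{9}{7} \approx -1.2857$)
$L + 6 \left(-53\right) \left(-82\right) = - \frac{9}{7} + 6 \left(-53\right) \left(-82\right) = - \frac{9}{7} - -26076 = - \frac{9}{7} + 26076 = \frac{182523}{7}$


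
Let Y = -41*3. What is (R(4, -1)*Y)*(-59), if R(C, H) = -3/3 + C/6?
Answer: -2419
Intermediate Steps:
R(C, H) = -1 + C/6 (R(C, H) = -3*⅓ + C*(⅙) = -1 + C/6)
Y = -123
(R(4, -1)*Y)*(-59) = ((-1 + (⅙)*4)*(-123))*(-59) = ((-1 + ⅔)*(-123))*(-59) = -⅓*(-123)*(-59) = 41*(-59) = -2419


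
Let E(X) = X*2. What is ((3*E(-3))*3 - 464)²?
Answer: 268324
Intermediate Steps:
E(X) = 2*X
((3*E(-3))*3 - 464)² = ((3*(2*(-3)))*3 - 464)² = ((3*(-6))*3 - 464)² = (-18*3 - 464)² = (-54 - 464)² = (-518)² = 268324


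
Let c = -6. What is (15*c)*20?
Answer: -1800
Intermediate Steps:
(15*c)*20 = (15*(-6))*20 = -90*20 = -1800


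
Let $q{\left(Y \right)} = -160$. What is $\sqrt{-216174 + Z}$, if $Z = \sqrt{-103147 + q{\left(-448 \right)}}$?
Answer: $\sqrt{-216174 + i \sqrt{103307}} \approx 0.346 + 464.95 i$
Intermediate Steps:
$Z = i \sqrt{103307}$ ($Z = \sqrt{-103147 - 160} = \sqrt{-103307} = i \sqrt{103307} \approx 321.41 i$)
$\sqrt{-216174 + Z} = \sqrt{-216174 + i \sqrt{103307}}$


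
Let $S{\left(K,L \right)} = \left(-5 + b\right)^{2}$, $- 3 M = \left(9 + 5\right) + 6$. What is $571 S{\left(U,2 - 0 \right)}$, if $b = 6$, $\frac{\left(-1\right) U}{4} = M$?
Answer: $571$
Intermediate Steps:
$M = - \frac{20}{3}$ ($M = - \frac{\left(9 + 5\right) + 6}{3} = - \frac{14 + 6}{3} = \left(- \frac{1}{3}\right) 20 = - \frac{20}{3} \approx -6.6667$)
$U = \frac{80}{3}$ ($U = \left(-4\right) \left(- \frac{20}{3}\right) = \frac{80}{3} \approx 26.667$)
$S{\left(K,L \right)} = 1$ ($S{\left(K,L \right)} = \left(-5 + 6\right)^{2} = 1^{2} = 1$)
$571 S{\left(U,2 - 0 \right)} = 571 \cdot 1 = 571$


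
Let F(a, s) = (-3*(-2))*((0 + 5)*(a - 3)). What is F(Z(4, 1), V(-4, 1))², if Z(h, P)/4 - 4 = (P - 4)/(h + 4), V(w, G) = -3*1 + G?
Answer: 119025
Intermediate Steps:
V(w, G) = -3 + G
Z(h, P) = 16 + 4*(-4 + P)/(4 + h) (Z(h, P) = 16 + 4*((P - 4)/(h + 4)) = 16 + 4*((-4 + P)/(4 + h)) = 16 + 4*(-4 + P)/(4 + h))
F(a, s) = -90 + 30*a (F(a, s) = 6*(5*(-3 + a)) = 6*(-15 + 5*a) = -90 + 30*a)
F(Z(4, 1), V(-4, 1))² = (-90 + 30*(4*(12 + 1 + 4*4)/(4 + 4)))² = (-90 + 30*(4*(12 + 1 + 16)/8))² = (-90 + 30*(4*(⅛)*29))² = (-90 + 30*(29/2))² = (-90 + 435)² = 345² = 119025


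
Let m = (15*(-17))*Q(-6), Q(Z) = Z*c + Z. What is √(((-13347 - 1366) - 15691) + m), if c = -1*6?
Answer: I*√38054 ≈ 195.07*I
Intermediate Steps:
c = -6
Q(Z) = -5*Z (Q(Z) = Z*(-6) + Z = -6*Z + Z = -5*Z)
m = -7650 (m = (15*(-17))*(-5*(-6)) = -255*30 = -7650)
√(((-13347 - 1366) - 15691) + m) = √(((-13347 - 1366) - 15691) - 7650) = √((-14713 - 15691) - 7650) = √(-30404 - 7650) = √(-38054) = I*√38054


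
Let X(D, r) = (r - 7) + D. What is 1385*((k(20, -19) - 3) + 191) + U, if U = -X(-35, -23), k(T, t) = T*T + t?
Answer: 788130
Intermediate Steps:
k(T, t) = t + T² (k(T, t) = T² + t = t + T²)
X(D, r) = -7 + D + r (X(D, r) = (-7 + r) + D = -7 + D + r)
U = 65 (U = -(-7 - 35 - 23) = -1*(-65) = 65)
1385*((k(20, -19) - 3) + 191) + U = 1385*(((-19 + 20²) - 3) + 191) + 65 = 1385*(((-19 + 400) - 3) + 191) + 65 = 1385*((381 - 3) + 191) + 65 = 1385*(378 + 191) + 65 = 1385*569 + 65 = 788065 + 65 = 788130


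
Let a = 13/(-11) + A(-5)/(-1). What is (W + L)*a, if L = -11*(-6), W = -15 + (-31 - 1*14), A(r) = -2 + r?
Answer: 384/11 ≈ 34.909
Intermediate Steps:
W = -60 (W = -15 + (-31 - 14) = -15 - 45 = -60)
a = 64/11 (a = 13/(-11) + (-2 - 5)/(-1) = 13*(-1/11) - 7*(-1) = -13/11 + 7 = 64/11 ≈ 5.8182)
L = 66
(W + L)*a = (-60 + 66)*(64/11) = 6*(64/11) = 384/11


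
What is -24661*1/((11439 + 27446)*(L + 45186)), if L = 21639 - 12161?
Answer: -3523/303658520 ≈ -1.1602e-5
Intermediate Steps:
L = 9478
-24661*1/((11439 + 27446)*(L + 45186)) = -24661*1/((9478 + 45186)*(11439 + 27446)) = -24661/(38885*54664) = -24661/2125609640 = -24661*1/2125609640 = -3523/303658520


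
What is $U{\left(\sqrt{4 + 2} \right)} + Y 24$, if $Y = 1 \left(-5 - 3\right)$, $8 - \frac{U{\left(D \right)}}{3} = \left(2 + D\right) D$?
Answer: $-186 - 6 \sqrt{6} \approx -200.7$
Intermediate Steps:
$U{\left(D \right)} = 24 - 3 D \left(2 + D\right)$ ($U{\left(D \right)} = 24 - 3 \left(2 + D\right) D = 24 - 3 D \left(2 + D\right)$)
$Y = -8$ ($Y = 1 \left(-8\right) = -8$)
$U{\left(\sqrt{4 + 2} \right)} + Y 24 = \left(24 - 6 \sqrt{4 + 2} - 3 \left(\sqrt{4 + 2}\right)^{2}\right) - 192 = \left(24 - 6 \sqrt{6} - 3 \left(\sqrt{6}\right)^{2}\right) - 192 = \left(24 - 6 \sqrt{6} - 18\right) - 192 = \left(6 - 6 \sqrt{6}\right) - 192 = -186 - 6 \sqrt{6}$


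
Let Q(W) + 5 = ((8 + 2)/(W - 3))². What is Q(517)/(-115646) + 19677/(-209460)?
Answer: -25038285573593/266653145651140 ≈ -0.093898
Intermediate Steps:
Q(W) = -5 + 100/(-3 + W)² (Q(W) = -5 + ((8 + 2)/(W - 3))² = -5 + (10/(-3 + W))² = -5 + 100/(-3 + W)²)
Q(517)/(-115646) + 19677/(-209460) = (-5 + 100/(-3 + 517)²)/(-115646) + 19677/(-209460) = (-5 + 100/514²)*(-1/115646) + 19677*(-1/209460) = (-5 + 100*(1/264196))*(-1/115646) - 6559/69820 = (-5 + 25/66049)*(-1/115646) - 6559/69820 = -330220/66049*(-1/115646) - 6559/69820 = 165110/3819151327 - 6559/69820 = -25038285573593/266653145651140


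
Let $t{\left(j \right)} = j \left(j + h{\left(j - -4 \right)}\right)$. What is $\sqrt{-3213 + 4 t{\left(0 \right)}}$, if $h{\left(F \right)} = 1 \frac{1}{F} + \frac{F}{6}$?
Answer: $3 i \sqrt{357} \approx 56.683 i$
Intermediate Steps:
$h{\left(F \right)} = \frac{1}{F} + \frac{F}{6}$ ($h{\left(F \right)} = \frac{1}{F} + F \frac{1}{6} = \frac{1}{F} + \frac{F}{6}$)
$t{\left(j \right)} = j \left(\frac{2}{3} + \frac{1}{4 + j} + \frac{7 j}{6}\right)$ ($t{\left(j \right)} = j \left(j + \left(\frac{1}{j - -4} + \frac{j - -4}{6}\right)\right) = j \left(j + \left(\frac{1}{j + 4} + \frac{j + 4}{6}\right)\right) = j \left(j + \left(\frac{1}{4 + j} + \frac{4 + j}{6}\right)\right) = j \left(j + \left(\frac{1}{4 + j} + \left(\frac{2}{3} + \frac{j}{6}\right)\right)\right) = j \left(j + \left(\frac{2}{3} + \frac{1}{4 + j} + \frac{j}{6}\right)\right) = j \left(\frac{2}{3} + \frac{1}{4 + j} + \frac{7 j}{6}\right)$)
$\sqrt{-3213 + 4 t{\left(0 \right)}} = \sqrt{-3213 + 4 \cdot \frac{1}{6} \cdot 0 \frac{1}{4 + 0} \left(22 + 7 \cdot 0^{2} + 32 \cdot 0\right)} = \sqrt{-3213 + 4 \cdot \frac{1}{6} \cdot 0 \cdot \frac{1}{4} \left(22 + 7 \cdot 0 + 0\right)} = \sqrt{-3213 + 4 \cdot \frac{1}{6} \cdot 0 \cdot \frac{1}{4} \left(22 + 0 + 0\right)} = \sqrt{-3213 + 4 \cdot \frac{1}{6} \cdot 0 \cdot \frac{1}{4} \cdot 22} = \sqrt{-3213 + 4 \cdot 0} = \sqrt{-3213 + 0} = \sqrt{-3213} = 3 i \sqrt{357}$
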